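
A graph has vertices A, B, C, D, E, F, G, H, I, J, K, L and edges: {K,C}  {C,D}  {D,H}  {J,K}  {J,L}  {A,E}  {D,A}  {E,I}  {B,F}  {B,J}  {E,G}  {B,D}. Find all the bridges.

The edges on the cycle B-J-K-C-D-B are not bridges since each lies on that cycle.
But removing J—L disconnects J from L; removing B—F disconnects B from F; removing E—I disconnects E from I; removing D—A disconnects D from A — these are bridges.
In total 7 edges are bridges.

A-D, A-E, B-F, D-H, E-G, E-I, J-L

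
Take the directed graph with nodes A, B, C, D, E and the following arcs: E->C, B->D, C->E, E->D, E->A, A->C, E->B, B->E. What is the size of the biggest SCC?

{A, B, C, E} are all mutually reachable — one SCC of size 4.
{D} is an SCC by itself.
The largest has 4 vertices.

4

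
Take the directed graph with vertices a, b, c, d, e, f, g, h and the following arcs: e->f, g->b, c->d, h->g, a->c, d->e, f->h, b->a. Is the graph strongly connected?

From a we can reach every vertex (a, b, c, d, e, f, g, h), and every vertex can reach a (a, b, c, d, e, f, g, h). So the whole graph is one strongly connected component.

Yes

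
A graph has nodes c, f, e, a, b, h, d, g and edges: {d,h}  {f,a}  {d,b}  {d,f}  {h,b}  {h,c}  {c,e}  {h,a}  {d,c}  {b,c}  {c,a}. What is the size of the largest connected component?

g is isolated — a component by itself.
Starting from a we can reach a, b, c, d, e, f, h. That is one component of size 7.
The largest has 7 vertices.

7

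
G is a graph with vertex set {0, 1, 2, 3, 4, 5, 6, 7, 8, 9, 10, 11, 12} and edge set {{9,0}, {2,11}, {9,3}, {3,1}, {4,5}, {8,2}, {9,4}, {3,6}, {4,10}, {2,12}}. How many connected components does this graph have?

3

7 is isolated — a component by itself.
Starting from 2 we can reach 2, 8, 11, 12. That is one component of size 4.
Starting from 0 we can reach 0, 1, 3, 4, 5, 6, 9, 10. That is one component of size 8.
Total: 3 components.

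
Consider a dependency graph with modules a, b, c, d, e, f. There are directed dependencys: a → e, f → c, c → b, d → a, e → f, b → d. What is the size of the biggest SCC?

6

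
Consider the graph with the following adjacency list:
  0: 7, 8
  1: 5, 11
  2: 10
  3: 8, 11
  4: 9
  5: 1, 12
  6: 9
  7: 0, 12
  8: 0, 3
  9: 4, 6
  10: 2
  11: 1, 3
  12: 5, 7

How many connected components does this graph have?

3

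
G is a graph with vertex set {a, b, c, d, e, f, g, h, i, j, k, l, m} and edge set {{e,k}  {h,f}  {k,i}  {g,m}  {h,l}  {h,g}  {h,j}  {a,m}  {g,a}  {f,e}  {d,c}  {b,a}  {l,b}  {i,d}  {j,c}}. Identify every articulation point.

h

Removing h increases the component count from 1 to 2, so h is a cut vertex.
By contrast removing b leaves 1 component; it is not a cut vertex. No other vertex is a cut vertex either.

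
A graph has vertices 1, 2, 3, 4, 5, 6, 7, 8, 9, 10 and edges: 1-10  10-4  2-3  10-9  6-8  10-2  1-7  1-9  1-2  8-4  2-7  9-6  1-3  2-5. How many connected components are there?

Starting from 1 we can reach 1, 2, 3, 4, 5, 6, 7, 8, 9, 10. That is one component of size 10.
Total: 1 component.

1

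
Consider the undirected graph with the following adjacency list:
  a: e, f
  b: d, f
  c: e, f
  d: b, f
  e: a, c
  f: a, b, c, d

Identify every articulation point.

f

Removing f increases the component count from 1 to 2, so f is a cut vertex.
By contrast removing c leaves 1 component; it is not a cut vertex. No other vertex is a cut vertex either.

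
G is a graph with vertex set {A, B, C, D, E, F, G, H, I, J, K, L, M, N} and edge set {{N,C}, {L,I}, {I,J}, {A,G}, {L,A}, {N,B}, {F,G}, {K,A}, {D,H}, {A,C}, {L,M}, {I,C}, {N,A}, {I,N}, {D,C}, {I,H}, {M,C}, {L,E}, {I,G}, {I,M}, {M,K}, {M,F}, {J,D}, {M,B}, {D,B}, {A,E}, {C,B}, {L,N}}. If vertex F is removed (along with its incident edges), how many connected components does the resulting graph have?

1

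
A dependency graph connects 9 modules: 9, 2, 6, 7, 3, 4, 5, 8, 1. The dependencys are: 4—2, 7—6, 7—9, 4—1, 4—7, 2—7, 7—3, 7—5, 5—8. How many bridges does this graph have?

The edges on the cycle 4-2-7-4 are not bridges since each lies on that cycle.
But removing 6—7 disconnects 6 from 7; removing 4—1 disconnects 4 from 1; removing 7—3 disconnects 7 from 3; removing 7—5 disconnects 7 from 5 — these are bridges.
In total 6 edges are bridges.

6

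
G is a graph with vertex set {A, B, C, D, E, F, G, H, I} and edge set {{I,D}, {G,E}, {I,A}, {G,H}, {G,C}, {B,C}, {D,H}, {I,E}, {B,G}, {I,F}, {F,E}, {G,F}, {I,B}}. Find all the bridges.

The edges on the cycle I-D-H-G-B-I are not bridges since each lies on that cycle.
But removing A—I disconnects A from I — this is a bridge.

A-I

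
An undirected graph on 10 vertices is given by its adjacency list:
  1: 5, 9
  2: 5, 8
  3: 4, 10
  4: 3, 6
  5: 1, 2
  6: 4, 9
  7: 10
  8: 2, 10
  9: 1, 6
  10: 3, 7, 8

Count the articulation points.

1

Removing 10 increases the component count from 1 to 2, so 10 is a cut vertex.
By contrast removing 8 leaves 1 component; it is not a cut vertex. No other vertex is a cut vertex either.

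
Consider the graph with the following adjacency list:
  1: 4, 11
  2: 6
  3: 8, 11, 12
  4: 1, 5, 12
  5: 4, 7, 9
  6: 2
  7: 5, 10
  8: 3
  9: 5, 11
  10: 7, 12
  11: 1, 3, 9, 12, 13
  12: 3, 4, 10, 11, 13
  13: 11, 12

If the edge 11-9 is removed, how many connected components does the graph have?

2

11 and 9 are still connected via 11-12-4-5-9, so the component count stays at 2.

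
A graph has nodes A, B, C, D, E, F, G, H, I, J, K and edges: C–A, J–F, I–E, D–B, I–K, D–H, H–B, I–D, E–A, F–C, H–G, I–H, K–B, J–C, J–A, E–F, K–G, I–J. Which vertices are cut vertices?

I

Removing I increases the component count from 1 to 2, so I is a cut vertex.
By contrast removing G leaves 1 component; it is not a cut vertex. No other vertex is a cut vertex either.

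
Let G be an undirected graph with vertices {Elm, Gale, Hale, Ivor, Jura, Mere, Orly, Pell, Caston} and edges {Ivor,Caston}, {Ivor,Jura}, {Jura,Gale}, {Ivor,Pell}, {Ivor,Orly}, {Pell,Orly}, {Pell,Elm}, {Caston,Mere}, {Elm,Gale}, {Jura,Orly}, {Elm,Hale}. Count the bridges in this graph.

3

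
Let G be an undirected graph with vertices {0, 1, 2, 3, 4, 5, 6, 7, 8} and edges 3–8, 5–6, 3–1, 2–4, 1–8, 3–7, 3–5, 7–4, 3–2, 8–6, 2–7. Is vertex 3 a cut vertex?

Deleting 3 raises the number of components from 2 to 3, so 3 is a cut vertex.

Yes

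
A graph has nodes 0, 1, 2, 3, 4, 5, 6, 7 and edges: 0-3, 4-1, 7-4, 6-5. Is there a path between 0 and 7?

No

The component containing 0 is {0, 3}, and 7 is not in it.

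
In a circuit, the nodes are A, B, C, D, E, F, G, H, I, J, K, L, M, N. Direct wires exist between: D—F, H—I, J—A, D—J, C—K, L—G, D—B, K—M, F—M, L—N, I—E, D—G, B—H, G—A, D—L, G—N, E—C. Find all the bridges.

none

The edges on the cycle D-B-H-I-E-C-K-M-F-D are not bridges since each lies on that cycle.
Every edge lies on some cycle, so there are no bridges.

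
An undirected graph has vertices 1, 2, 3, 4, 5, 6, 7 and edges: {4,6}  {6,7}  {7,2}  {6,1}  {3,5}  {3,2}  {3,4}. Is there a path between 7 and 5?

Yes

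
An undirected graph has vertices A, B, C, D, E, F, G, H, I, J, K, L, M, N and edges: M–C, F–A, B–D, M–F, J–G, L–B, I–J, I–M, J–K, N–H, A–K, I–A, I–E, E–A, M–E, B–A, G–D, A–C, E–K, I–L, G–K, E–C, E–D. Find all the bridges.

H-N

The edges on the cycle I-L-B-A-F-M-I are not bridges since each lies on that cycle.
But removing N–H disconnects N from H — this is a bridge.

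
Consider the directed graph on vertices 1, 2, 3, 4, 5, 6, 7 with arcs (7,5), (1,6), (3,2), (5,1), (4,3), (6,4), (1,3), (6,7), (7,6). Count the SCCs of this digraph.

{1, 5, 6, 7} are all mutually reachable — one SCC of size 4.
{4} is an SCC by itself.
{2} is an SCC by itself.
{3} is an SCC by itself.
That gives 4 strongly connected components.

4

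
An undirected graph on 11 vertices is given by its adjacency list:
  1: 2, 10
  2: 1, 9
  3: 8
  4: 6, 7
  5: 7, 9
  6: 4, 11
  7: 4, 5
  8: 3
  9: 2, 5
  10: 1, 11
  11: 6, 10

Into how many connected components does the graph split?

2

Starting from 3 we can reach 3, 8. That is one component of size 2.
Starting from 1 we can reach 1, 2, 4, 5, 6, 7, 9, 10, 11. That is one component of size 9.
Total: 2 components.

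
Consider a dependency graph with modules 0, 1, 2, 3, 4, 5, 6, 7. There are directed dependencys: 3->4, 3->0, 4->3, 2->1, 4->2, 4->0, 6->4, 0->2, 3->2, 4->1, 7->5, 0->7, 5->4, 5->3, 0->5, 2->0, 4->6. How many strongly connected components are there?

{0, 2, 3, 4, 5, 6, 7} are all mutually reachable — one SCC of size 7.
{1} is an SCC by itself.
That gives 2 strongly connected components.

2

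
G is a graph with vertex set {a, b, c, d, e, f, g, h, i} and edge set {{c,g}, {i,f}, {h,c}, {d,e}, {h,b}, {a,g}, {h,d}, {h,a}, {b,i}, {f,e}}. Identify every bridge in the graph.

The edges on the cycle h-c-g-a-h are not bridges since each lies on that cycle.
Every edge lies on some cycle, so there are no bridges.

none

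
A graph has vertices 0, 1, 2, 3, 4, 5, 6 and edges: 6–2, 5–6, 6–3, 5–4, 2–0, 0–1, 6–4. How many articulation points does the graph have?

Removing 0 increases the component count from 1 to 2, so 0 is a cut vertex.
Removing 2 increases the component count from 1 to 2, so 2 is a cut vertex.
Removing 6 increases the component count from 1 to 3, so 6 is a cut vertex.
By contrast removing 4 leaves 1 component; it is not a cut vertex. No other vertex is a cut vertex either.

3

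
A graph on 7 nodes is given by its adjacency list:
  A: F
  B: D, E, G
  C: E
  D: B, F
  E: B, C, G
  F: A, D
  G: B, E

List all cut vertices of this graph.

Removing B increases the component count from 1 to 2, so B is a cut vertex.
Removing D increases the component count from 1 to 2, so D is a cut vertex.
Removing E increases the component count from 1 to 2, so E is a cut vertex.
Likewise F is a cut vertex.
By contrast removing A leaves 1 component; it is not a cut vertex. No other vertex is a cut vertex either.

B, D, E, F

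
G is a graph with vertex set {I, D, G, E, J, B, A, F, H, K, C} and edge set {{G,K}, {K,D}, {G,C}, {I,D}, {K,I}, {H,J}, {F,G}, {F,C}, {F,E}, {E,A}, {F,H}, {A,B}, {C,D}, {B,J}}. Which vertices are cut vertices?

F

Removing F increases the component count from 1 to 2, so F is a cut vertex.
By contrast removing G leaves 1 component; it is not a cut vertex. No other vertex is a cut vertex either.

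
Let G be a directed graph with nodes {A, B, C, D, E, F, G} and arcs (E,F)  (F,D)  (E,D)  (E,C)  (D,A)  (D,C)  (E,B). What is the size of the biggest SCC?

1

{F} is an SCC by itself.
{B} is an SCC by itself.
{A} is an SCC by itself.
{E} is an SCC by itself.
{C} is an SCC by itself.
(and 2 more singleton SCCs)
The largest has 1 vertex.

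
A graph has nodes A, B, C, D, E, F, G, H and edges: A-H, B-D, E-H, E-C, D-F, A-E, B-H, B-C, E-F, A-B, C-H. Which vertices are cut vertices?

Removing B, for instance, still leaves 2 components. No single vertex removal increases the component count — the graph has no articulation points.

none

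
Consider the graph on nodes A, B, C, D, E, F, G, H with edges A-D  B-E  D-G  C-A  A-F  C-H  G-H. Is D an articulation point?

No

Deleting D leaves 2 components (was 2), so D is not a cut vertex.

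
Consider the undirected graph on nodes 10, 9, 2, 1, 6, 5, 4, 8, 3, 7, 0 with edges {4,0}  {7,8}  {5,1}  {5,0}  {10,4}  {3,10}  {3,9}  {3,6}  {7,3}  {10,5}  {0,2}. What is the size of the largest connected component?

11

Starting from 0 we can reach 0, 1, 2, 3, 4, 5, 6, 7, 8, 9, 10. That is one component of size 11.
The largest has 11 vertices.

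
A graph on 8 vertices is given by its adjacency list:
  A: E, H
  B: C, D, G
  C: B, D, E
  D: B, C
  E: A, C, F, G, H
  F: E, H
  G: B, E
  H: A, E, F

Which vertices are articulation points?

Removing E increases the component count from 1 to 2, so E is a cut vertex.
By contrast removing H leaves 1 component; it is not a cut vertex. No other vertex is a cut vertex either.

E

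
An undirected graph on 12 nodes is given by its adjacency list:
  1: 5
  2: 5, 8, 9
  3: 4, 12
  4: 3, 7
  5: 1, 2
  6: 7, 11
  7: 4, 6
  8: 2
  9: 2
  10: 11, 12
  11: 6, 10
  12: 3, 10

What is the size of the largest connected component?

7

Starting from 1 we can reach 1, 2, 5, 8, 9. That is one component of size 5.
Starting from 3 we can reach 3, 4, 6, 7, 10, 11, 12. That is one component of size 7.
The largest has 7 vertices.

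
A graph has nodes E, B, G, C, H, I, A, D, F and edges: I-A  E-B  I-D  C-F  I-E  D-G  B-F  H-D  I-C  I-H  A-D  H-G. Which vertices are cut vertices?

Removing I increases the component count from 1 to 2, so I is a cut vertex.
By contrast removing D leaves 1 component; it is not a cut vertex. No other vertex is a cut vertex either.

I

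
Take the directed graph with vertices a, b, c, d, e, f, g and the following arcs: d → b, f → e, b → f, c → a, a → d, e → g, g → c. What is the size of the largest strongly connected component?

7

{a, b, c, d, e, f, g} are all mutually reachable — one SCC of size 7.
The largest has 7 vertices.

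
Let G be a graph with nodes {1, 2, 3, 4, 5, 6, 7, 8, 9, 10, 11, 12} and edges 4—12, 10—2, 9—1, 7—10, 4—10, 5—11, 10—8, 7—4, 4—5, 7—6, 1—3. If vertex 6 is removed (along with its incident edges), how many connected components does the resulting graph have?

2

With 6 gone, the remaining components are: {1, 3, 9}; {2, 4, 5, 7, 8, 10, 11, 12}.
That is 2 components.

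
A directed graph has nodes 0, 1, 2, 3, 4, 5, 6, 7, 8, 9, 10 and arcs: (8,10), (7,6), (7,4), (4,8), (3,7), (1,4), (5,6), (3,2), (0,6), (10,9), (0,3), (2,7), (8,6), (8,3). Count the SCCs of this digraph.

{2, 3, 4, 7, 8} are all mutually reachable — one SCC of size 5.
{6} is an SCC by itself.
{9} is an SCC by itself.
{1} is an SCC by itself.
{5} is an SCC by itself.
(and 2 more singleton SCCs)
That gives 7 strongly connected components.

7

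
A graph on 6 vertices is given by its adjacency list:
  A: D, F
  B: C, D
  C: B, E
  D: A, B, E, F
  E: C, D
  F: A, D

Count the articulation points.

Removing D increases the component count from 1 to 2, so D is a cut vertex.
By contrast removing C leaves 1 component; it is not a cut vertex. No other vertex is a cut vertex either.

1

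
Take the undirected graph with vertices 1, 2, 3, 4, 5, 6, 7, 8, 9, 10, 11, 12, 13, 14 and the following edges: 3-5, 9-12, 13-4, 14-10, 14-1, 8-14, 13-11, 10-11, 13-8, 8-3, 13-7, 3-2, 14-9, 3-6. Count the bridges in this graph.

The edges on the cycle 13-8-14-10-11-13 are not bridges since each lies on that cycle.
But removing 13-7 disconnects 13 from 7; removing 9-12 disconnects 9 from 12; removing 13-4 disconnects 13 from 4; removing 2-3 disconnects 2 from 3 — these are bridges.
In total 9 edges are bridges.

9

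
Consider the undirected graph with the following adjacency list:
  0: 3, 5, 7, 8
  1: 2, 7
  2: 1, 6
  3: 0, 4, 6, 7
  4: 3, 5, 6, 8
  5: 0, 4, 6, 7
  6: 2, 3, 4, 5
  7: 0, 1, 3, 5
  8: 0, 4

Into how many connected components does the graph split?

1

Starting from 0 we can reach 0, 1, 2, 3, 4, 5, 6, 7, 8. That is one component of size 9.
Total: 1 component.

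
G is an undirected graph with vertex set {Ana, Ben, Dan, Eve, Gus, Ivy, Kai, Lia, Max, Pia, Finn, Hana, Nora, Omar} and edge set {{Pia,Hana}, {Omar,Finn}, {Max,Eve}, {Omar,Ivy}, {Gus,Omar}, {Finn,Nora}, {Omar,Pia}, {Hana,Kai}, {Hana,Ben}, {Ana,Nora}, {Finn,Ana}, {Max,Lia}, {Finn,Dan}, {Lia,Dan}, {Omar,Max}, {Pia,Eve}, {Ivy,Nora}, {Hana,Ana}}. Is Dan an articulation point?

Deleting Dan leaves 1 component (was 1) (its neighbors Lia, Finn remain connected to each other), so Dan is not a cut vertex.

No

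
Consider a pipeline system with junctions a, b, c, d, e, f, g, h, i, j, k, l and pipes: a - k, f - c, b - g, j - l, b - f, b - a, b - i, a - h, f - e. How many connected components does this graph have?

d is isolated — a component by itself.
Starting from j we can reach j, l. That is one component of size 2.
Starting from a we can reach a, b, c, e, f, g, h, i, k. That is one component of size 9.
Total: 3 components.

3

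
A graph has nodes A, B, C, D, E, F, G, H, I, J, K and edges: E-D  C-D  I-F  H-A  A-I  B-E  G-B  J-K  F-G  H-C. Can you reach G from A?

Yes

From A we can reach A, B, C, D, E, F, G, H, I, which includes G.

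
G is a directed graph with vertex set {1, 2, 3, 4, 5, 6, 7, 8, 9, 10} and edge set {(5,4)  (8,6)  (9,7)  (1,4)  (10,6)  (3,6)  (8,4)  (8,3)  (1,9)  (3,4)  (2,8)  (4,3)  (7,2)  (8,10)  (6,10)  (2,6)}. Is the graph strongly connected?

There is no directed path from 7 to 1, so the graph is not strongly connected.

No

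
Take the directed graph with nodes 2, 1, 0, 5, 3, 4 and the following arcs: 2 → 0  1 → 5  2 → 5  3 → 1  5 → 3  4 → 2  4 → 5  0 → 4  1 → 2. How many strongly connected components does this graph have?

{0, 1, 2, 3, 4, 5} are all mutually reachable — one SCC of size 6.
That gives 1 strongly connected component.

1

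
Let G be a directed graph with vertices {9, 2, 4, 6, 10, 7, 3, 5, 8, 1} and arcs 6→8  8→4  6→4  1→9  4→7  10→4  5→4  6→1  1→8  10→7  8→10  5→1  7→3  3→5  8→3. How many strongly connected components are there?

4

{1, 3, 4, 5, 7, 8, 10} are all mutually reachable — one SCC of size 7.
{9} is an SCC by itself.
{2} is an SCC by itself.
{6} is an SCC by itself.
That gives 4 strongly connected components.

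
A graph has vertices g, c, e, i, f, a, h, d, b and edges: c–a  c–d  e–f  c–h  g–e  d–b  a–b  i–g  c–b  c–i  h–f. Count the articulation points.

1

Removing c increases the component count from 1 to 2, so c is a cut vertex.
By contrast removing g leaves 1 component; it is not a cut vertex. No other vertex is a cut vertex either.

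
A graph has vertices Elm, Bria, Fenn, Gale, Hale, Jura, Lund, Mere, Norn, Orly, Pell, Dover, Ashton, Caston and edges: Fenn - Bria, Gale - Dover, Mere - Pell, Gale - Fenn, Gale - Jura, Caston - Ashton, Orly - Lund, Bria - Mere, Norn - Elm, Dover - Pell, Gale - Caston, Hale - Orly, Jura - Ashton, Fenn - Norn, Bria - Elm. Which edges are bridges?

The edges on the cycle Gale-Jura-Ashton-Caston-Gale are not bridges since each lies on that cycle.
But removing Orly - Lund disconnects Orly from Lund; removing Hale - Orly disconnects Hale from Orly — these are bridges.

Hale-Orly, Lund-Orly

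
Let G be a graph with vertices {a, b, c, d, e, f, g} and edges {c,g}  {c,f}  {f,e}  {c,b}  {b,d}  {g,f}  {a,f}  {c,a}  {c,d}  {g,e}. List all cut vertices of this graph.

Removing c increases the component count from 1 to 2, so c is a cut vertex.
By contrast removing g leaves 1 component; it is not a cut vertex. No other vertex is a cut vertex either.

c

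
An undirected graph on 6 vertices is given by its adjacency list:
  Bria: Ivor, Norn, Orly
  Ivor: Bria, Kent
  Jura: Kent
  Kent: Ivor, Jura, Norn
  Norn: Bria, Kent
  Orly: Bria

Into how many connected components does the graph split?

1

Starting from Bria we can reach Bria, Ivor, Jura, Kent, Norn, Orly. That is one component of size 6.
Total: 1 component.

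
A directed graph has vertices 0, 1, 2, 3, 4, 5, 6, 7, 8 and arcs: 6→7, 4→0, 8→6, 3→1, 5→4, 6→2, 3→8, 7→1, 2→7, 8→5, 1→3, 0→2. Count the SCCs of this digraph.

{0, 1, 2, 3, 4, 5, 6, 7, 8} are all mutually reachable — one SCC of size 9.
That gives 1 strongly connected component.

1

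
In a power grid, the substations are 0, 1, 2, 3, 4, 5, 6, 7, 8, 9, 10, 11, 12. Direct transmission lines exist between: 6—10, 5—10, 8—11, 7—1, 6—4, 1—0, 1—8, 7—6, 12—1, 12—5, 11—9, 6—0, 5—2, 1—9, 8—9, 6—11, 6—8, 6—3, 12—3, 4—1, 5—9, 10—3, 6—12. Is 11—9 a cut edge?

No

After removing 11—9, the path 11-8-9 still connects them, so the edge is not a bridge.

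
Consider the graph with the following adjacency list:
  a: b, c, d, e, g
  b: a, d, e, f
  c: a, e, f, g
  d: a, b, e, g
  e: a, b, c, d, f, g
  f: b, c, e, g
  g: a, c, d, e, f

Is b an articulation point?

No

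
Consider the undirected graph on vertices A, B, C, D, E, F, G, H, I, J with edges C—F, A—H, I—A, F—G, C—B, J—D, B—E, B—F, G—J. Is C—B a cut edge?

After removing C—B, the path C-F-B still connects them, so the edge is not a bridge.

No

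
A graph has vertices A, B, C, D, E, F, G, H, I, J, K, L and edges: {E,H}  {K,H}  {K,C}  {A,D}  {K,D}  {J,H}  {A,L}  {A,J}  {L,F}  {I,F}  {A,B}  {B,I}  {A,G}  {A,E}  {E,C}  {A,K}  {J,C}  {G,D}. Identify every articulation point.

Removing A increases the component count from 1 to 2, so A is a cut vertex.
By contrast removing G leaves 1 component; it is not a cut vertex. No other vertex is a cut vertex either.

A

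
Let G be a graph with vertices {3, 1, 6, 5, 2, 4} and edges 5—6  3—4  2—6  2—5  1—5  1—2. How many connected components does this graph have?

Starting from 3 we can reach 3, 4. That is one component of size 2.
Starting from 1 we can reach 1, 2, 5, 6. That is one component of size 4.
Total: 2 components.

2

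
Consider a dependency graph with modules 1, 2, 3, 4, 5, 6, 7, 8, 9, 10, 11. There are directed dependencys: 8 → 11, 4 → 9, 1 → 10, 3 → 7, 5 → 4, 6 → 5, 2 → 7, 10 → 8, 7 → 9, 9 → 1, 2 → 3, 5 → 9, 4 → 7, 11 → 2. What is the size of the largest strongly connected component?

{1, 2, 3, 7, 8, 9, 10, 11} are all mutually reachable — one SCC of size 8.
{5} is an SCC by itself.
{6} is an SCC by itself.
{4} is an SCC by itself.
The largest has 8 vertices.

8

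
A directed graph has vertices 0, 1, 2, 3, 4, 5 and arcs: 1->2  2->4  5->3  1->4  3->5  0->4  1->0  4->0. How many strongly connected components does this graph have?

{3, 5} are all mutually reachable — one SCC of size 2.
{0, 4} are all mutually reachable — one SCC of size 2.
{2} is an SCC by itself.
{1} is an SCC by itself.
That gives 4 strongly connected components.

4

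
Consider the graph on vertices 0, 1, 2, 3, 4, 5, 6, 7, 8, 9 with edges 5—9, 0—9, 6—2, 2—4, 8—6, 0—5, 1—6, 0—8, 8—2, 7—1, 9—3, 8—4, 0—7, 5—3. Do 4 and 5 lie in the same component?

From 4 we can reach 0, 1, 2, 3, 4, 5, 6, 7, 8, 9, which includes 5.

Yes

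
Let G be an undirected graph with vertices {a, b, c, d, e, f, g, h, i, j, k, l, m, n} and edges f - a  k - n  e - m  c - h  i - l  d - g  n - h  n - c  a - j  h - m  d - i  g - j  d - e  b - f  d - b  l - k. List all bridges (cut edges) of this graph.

none

The edges on the cycle d-b-f-a-j-g-d are not bridges since each lies on that cycle.
Every edge lies on some cycle, so there are no bridges.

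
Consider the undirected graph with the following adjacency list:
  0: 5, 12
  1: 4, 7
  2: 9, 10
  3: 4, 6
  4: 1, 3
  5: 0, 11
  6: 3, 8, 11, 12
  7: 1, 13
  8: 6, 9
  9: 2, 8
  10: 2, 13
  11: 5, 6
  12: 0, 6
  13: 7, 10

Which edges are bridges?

The edges on the cycle 6-12-0-5-11-6 are not bridges since each lies on that cycle.
Every edge lies on some cycle, so there are no bridges.

none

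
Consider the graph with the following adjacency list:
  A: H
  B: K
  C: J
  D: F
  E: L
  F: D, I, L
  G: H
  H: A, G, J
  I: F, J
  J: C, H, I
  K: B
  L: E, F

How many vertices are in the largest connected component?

Starting from B we can reach B, K. That is one component of size 2.
Starting from A we can reach A, C, D, E, F, G, H, I, J, L. That is one component of size 10.
The largest has 10 vertices.

10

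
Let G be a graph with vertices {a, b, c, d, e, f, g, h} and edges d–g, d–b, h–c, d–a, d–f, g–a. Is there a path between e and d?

No

The component containing e is {e}, and d is not in it.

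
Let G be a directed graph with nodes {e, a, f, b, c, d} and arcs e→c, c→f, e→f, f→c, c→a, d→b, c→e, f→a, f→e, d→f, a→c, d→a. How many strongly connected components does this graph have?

3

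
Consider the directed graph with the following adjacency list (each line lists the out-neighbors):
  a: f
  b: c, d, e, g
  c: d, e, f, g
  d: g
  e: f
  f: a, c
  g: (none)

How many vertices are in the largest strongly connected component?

{a, c, e, f} are all mutually reachable — one SCC of size 4.
{d} is an SCC by itself.
{b} is an SCC by itself.
{g} is an SCC by itself.
The largest has 4 vertices.

4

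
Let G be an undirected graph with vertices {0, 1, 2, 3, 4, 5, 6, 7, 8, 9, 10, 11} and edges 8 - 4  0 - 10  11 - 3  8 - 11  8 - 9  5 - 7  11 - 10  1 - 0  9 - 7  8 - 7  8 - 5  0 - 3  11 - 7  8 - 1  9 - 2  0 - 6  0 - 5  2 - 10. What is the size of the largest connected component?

Starting from 0 we can reach 0, 1, 2, 3, 4, 5, 6, 7, 8, 9, 10, 11. That is one component of size 12.
The largest has 12 vertices.

12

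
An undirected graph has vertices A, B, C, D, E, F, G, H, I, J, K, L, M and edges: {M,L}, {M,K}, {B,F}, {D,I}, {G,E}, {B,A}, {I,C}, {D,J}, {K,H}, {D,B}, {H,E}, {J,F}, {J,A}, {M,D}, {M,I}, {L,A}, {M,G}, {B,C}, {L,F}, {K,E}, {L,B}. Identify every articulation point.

Removing M increases the component count from 1 to 2, so M is a cut vertex.
By contrast removing G leaves 1 component; it is not a cut vertex. No other vertex is a cut vertex either.

M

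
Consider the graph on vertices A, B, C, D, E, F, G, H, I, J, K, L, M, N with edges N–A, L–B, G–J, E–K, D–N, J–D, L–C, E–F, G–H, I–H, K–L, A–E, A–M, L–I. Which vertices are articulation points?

A, E, L

Removing A increases the component count from 1 to 2, so A is a cut vertex.
Removing E increases the component count from 1 to 2, so E is a cut vertex.
Removing L increases the component count from 1 to 3, so L is a cut vertex.
By contrast removing F leaves 1 component; it is not a cut vertex. No other vertex is a cut vertex either.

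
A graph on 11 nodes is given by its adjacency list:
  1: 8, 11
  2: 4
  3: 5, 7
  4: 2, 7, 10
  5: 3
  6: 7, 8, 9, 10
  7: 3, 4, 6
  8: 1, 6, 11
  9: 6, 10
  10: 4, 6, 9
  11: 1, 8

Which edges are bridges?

2-4, 3-5, 3-7, 6-8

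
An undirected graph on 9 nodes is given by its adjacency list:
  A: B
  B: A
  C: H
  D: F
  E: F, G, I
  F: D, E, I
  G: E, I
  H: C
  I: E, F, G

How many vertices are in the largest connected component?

5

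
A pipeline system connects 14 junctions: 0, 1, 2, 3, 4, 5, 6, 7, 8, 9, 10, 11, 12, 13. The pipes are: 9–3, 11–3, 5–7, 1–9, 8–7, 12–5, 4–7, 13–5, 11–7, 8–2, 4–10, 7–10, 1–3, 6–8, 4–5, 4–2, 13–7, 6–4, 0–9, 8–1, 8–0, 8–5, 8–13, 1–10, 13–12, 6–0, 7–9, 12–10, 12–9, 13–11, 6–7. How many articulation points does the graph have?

0

Removing 1, for instance, still leaves 1 component. No single vertex removal increases the component count — the graph has no articulation points.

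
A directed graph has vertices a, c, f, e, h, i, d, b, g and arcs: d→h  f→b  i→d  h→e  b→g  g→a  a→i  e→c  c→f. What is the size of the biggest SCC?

{a, b, c, d, e, f, g, h, i} are all mutually reachable — one SCC of size 9.
The largest has 9 vertices.

9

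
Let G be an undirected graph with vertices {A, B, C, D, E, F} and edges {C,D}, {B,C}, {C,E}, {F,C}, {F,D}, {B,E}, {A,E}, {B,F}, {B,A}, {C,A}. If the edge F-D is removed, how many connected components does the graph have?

1

F and D are still connected via F-C-D, so the component count stays at 1.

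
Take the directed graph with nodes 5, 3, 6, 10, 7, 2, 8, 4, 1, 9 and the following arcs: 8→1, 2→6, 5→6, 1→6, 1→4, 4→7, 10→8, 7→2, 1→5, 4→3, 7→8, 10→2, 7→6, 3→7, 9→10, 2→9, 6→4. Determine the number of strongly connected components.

1

{1, 2, 3, 4, 5, 6, 7, 8, 9, 10} are all mutually reachable — one SCC of size 10.
That gives 1 strongly connected component.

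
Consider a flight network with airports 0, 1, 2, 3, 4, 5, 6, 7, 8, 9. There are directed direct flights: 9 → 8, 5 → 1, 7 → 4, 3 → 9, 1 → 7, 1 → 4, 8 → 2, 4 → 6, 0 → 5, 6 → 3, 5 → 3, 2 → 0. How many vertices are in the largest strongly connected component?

{0, 1, 2, 3, 4, 5, 6, 7, 8, 9} are all mutually reachable — one SCC of size 10.
The largest has 10 vertices.

10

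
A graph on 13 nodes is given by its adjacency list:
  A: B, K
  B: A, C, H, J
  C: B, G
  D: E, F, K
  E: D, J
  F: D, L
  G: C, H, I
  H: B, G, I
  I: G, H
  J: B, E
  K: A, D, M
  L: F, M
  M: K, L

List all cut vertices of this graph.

Removing B increases the component count from 1 to 2, so B is a cut vertex.
By contrast removing F leaves 1 component; it is not a cut vertex. No other vertex is a cut vertex either.

B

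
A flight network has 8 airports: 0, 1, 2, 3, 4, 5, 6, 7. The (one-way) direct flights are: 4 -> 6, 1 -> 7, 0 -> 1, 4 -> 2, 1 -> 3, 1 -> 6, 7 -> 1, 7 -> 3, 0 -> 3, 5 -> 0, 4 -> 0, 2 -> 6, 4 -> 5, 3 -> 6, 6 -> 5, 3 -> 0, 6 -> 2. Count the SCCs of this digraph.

2

{0, 1, 2, 3, 5, 6, 7} are all mutually reachable — one SCC of size 7.
{4} is an SCC by itself.
That gives 2 strongly connected components.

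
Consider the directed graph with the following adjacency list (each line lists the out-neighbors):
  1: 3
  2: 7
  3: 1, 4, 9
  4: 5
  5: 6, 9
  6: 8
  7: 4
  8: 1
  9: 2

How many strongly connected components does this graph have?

{1, 2, 3, 4, 5, 6, 7, 8, 9} are all mutually reachable — one SCC of size 9.
That gives 1 strongly connected component.

1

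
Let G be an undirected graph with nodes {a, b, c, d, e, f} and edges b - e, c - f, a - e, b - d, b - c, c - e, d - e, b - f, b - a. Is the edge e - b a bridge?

No

After removing e - b, the path e-c-b still connects them, so the edge is not a bridge.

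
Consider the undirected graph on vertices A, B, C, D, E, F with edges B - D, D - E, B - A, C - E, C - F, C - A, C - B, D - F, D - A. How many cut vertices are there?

Removing D, for instance, still leaves 1 component. No single vertex removal increases the component count — the graph has no articulation points.

0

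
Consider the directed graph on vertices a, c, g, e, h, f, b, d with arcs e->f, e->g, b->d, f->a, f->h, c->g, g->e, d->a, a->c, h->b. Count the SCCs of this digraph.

1

{a, b, c, d, e, f, g, h} are all mutually reachable — one SCC of size 8.
That gives 1 strongly connected component.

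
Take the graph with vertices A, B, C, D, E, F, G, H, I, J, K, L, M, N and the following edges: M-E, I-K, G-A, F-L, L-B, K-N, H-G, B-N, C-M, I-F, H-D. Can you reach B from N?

From N we can reach B, F, I, K, L, N, which includes B.

Yes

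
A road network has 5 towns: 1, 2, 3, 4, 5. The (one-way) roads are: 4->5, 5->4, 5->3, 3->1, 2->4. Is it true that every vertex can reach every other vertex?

No

There is no directed path from 5 to 2, so the graph is not strongly connected.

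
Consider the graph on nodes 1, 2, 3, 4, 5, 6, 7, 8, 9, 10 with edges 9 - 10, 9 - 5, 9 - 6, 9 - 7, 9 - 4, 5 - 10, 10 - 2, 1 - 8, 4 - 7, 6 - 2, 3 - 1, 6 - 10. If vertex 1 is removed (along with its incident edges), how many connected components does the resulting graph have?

3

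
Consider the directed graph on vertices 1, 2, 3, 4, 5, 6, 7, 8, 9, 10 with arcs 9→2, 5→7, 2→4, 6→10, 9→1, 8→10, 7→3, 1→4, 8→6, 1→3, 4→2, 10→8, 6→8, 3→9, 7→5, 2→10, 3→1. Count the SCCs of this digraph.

4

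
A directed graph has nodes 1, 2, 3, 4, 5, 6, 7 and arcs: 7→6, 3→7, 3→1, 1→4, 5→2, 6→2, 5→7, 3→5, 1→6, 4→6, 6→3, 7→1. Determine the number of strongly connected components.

2

{1, 3, 4, 5, 6, 7} are all mutually reachable — one SCC of size 6.
{2} is an SCC by itself.
That gives 2 strongly connected components.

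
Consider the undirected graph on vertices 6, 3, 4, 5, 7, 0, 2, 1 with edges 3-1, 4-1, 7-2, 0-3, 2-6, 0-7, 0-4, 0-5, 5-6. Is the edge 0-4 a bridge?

After removing 0-4, the path 0-3-1-4 still connects them, so the edge is not a bridge.

No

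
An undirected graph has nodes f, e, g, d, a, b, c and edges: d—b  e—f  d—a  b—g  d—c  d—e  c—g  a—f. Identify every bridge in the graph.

The edges on the cycle d-a-f-e-d are not bridges since each lies on that cycle.
Every edge lies on some cycle, so there are no bridges.

none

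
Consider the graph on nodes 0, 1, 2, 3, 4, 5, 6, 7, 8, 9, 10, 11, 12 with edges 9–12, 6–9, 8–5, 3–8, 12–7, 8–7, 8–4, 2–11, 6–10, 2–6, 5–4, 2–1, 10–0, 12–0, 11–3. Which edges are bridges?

1-2

The edges on the cycle 6-10-0-12-9-6 are not bridges since each lies on that cycle.
But removing 2–1 disconnects 2 from 1 — this is a bridge.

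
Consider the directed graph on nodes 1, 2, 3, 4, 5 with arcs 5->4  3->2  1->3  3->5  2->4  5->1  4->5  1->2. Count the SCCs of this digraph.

{1, 2, 3, 4, 5} are all mutually reachable — one SCC of size 5.
That gives 1 strongly connected component.

1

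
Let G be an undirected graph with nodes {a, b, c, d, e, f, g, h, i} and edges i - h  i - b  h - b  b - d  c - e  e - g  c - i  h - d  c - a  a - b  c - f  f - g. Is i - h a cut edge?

No

After removing i - h, the path i-b-h still connects them, so the edge is not a bridge.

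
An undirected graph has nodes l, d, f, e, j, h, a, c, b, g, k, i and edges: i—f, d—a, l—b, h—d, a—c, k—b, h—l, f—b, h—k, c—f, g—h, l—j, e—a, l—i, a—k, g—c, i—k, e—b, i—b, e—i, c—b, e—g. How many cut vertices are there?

Removing l increases the component count from 1 to 2, so l is a cut vertex.
By contrast removing i leaves 1 component; it is not a cut vertex. No other vertex is a cut vertex either.

1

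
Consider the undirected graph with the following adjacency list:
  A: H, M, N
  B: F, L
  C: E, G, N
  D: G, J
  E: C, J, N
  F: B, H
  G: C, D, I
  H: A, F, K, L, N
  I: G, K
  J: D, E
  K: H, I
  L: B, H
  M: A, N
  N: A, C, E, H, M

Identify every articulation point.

H

Removing H increases the component count from 1 to 2, so H is a cut vertex.
By contrast removing C leaves 1 component; it is not a cut vertex. No other vertex is a cut vertex either.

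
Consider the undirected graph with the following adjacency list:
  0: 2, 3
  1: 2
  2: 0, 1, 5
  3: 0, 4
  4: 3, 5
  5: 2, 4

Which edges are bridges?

1-2

The edges on the cycle 4-5-2-0-3-4 are not bridges since each lies on that cycle.
But removing 2-1 disconnects 2 from 1 — this is a bridge.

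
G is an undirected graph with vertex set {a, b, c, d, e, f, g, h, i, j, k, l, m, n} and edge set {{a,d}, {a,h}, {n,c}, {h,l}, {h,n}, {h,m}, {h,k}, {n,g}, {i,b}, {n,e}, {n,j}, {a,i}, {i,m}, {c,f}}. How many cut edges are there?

The edges on the cycle a-h-m-i-a are not bridges since each lies on that cycle.
But removing c - f disconnects c from f; removing n - h disconnects n from h; removing e - n disconnects e from n; removing b - i disconnects b from i — these are bridges.
In total 10 edges are bridges.

10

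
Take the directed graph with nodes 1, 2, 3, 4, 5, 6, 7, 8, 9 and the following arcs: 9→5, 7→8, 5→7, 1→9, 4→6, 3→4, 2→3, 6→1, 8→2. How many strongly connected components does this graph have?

1

{1, 2, 3, 4, 5, 6, 7, 8, 9} are all mutually reachable — one SCC of size 9.
That gives 1 strongly connected component.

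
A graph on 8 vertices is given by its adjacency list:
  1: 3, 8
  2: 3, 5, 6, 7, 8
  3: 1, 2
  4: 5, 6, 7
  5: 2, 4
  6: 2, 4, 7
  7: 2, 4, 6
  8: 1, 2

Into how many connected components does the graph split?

1

Starting from 1 we can reach 1, 2, 3, 4, 5, 6, 7, 8. That is one component of size 8.
Total: 1 component.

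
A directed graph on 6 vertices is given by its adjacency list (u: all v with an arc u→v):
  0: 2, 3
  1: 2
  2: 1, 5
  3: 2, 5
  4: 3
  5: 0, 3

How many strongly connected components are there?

2

{0, 1, 2, 3, 5} are all mutually reachable — one SCC of size 5.
{4} is an SCC by itself.
That gives 2 strongly connected components.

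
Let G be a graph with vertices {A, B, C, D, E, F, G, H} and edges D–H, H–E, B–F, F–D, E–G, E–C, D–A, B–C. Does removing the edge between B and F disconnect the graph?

No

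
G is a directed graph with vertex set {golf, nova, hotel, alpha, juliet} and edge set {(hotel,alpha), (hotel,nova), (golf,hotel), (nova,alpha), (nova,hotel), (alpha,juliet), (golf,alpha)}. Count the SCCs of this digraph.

4

{nova, hotel} are all mutually reachable — one SCC of size 2.
{golf} is an SCC by itself.
{alpha} is an SCC by itself.
{juliet} is an SCC by itself.
That gives 4 strongly connected components.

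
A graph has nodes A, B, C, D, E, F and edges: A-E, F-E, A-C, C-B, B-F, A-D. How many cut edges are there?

1

The edges on the cycle A-C-B-F-E-A are not bridges since each lies on that cycle.
But removing A-D disconnects A from D — this is a bridge.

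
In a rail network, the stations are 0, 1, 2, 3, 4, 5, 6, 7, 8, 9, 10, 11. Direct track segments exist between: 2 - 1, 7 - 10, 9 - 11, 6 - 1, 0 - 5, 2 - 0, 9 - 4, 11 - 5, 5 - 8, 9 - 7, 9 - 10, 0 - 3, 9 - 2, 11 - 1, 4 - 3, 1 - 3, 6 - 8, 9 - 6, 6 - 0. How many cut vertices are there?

1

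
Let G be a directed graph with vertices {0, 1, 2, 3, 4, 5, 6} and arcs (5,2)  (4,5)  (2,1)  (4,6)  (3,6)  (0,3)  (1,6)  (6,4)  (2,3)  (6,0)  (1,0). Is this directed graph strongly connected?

Yes

From 3 we can reach every vertex (0, 1, 2, 3, 4, 5, 6), and every vertex can reach 3 (0, 1, 2, 3, 4, 5, 6). So the whole graph is one strongly connected component.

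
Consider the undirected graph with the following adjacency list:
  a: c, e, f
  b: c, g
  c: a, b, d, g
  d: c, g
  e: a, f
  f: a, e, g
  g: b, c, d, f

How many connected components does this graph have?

1

Starting from a we can reach a, b, c, d, e, f, g. That is one component of size 7.
Total: 1 component.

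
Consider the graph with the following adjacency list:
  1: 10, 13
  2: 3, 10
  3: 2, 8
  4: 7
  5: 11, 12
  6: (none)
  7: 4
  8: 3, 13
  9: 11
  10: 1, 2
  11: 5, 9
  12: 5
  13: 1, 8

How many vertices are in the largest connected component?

6 is isolated — a component by itself.
Starting from 4 we can reach 4, 7. That is one component of size 2.
Starting from 5 we can reach 5, 9, 11, 12. That is one component of size 4.
Starting from 1 we can reach 1, 2, 3, 8, 10, 13. That is one component of size 6.
The largest has 6 vertices.

6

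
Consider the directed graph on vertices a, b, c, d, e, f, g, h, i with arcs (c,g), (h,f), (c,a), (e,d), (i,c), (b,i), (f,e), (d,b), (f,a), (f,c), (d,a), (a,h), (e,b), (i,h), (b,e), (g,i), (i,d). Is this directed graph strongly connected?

From c we can reach every vertex (a, b, c, d, e, f, g, h, i), and every vertex can reach c (a, b, c, d, e, f, g, h, i). So the whole graph is one strongly connected component.

Yes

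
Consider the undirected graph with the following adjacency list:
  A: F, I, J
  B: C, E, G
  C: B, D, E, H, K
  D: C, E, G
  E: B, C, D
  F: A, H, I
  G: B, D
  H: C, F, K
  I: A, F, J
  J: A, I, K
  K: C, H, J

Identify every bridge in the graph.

none

The edges on the cycle J-A-I-J are not bridges since each lies on that cycle.
Every edge lies on some cycle, so there are no bridges.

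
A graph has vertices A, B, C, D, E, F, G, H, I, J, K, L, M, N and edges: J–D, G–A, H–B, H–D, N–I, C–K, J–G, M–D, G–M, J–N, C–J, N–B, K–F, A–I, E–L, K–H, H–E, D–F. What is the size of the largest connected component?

14

Starting from A we can reach A, B, C, D, E, F, G, H, I, J, K, L, M, N. That is one component of size 14.
The largest has 14 vertices.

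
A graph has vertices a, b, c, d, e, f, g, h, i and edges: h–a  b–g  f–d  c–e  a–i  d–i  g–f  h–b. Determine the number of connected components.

2

Starting from c we can reach c, e. That is one component of size 2.
Starting from a we can reach a, b, d, f, g, h, i. That is one component of size 7.
Total: 2 components.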